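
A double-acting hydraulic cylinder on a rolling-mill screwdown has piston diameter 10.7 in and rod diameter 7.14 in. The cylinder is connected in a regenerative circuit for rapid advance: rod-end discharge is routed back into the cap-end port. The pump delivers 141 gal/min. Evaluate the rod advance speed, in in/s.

v ≈ 13.6 in/s

In regeneration the rod-end outflow joins the pump flow into the cap end, so the net volume the pump must supply per unit advance equals the rod cross-section area.
Rod cross-section A_rod = π/4 × (7.14 in)² = 40.04 in^2
v = Q_pump / A_rod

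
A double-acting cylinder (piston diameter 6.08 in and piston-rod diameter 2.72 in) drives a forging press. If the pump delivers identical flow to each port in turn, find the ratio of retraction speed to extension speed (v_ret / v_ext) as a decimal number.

v_ret/v_ext ≈ 1.25

Cap-side area A_cap = π/4 × (6.08 in)² = 29.03 in^2
Rod-side annular area A_ann = π/4 × (6.08² − 2.72²) = 23.22 in^2
For equal Q, v ∝ 1/A, so v_ret/v_ext = A_cap/A_ann.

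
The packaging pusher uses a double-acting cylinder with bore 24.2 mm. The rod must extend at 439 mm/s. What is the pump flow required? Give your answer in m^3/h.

Cap-side area A_cap = π/4 × (24.2 mm)² = 460.0 mm^2
Q = A × v

Q ≈ 0.727 m^3/h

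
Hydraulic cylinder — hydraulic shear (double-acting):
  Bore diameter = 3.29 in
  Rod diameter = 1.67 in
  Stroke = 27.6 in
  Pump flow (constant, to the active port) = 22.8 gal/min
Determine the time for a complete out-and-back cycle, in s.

t ≈ 4.66 s

Cap-side area A_cap = π/4 × (3.29 in)² = 8.501 in^2
Rod-side annular area A_ann = π/4 × (3.29² − 1.67²) = 6.311 in^2
t_ext = A_cap·L/Q = 2.673 s
t_ret = A_ann·L/Q = 1.984 s
t_cycle = t_ext + t_ret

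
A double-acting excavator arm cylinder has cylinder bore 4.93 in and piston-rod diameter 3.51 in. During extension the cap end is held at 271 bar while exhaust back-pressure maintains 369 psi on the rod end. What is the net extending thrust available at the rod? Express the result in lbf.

F ≈ 71600 lbf

Cap-side area A_cap = π/4 × (4.93 in)² = 19.09 in^2
Rod-side annular area A_ann = π/4 × (4.93² − 3.51²) = 9.413 in^2
Net thrust = P_cap·A_cap − P_rod·A_ann = 75030 lbf − 3473 lbf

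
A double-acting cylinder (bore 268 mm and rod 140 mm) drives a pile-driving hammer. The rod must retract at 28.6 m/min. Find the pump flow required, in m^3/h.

Rod-side annular area A_ann = π/4 × (268² − 140²) = 41020 mm^2
Q = A × v

Q ≈ 70.4 m^3/h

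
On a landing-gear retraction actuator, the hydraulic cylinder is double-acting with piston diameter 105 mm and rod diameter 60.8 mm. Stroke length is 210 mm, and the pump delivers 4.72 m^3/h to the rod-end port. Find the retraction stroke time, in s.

Rod-side annular area A_ann = π/4 × (105² − 60.8²) = 5756 mm^2
Swept volume V = A × L; t = V / Q = A·L / Q

t ≈ 0.922 s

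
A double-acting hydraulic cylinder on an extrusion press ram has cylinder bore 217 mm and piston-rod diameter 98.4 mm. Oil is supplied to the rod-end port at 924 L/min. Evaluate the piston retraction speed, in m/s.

Rod-side annular area A_ann = π/4 × (217² − 98.4²) = 29380 mm^2
Flow into the rod-end port fills the annular volume.
v = Q / A

v ≈ 0.524 m/s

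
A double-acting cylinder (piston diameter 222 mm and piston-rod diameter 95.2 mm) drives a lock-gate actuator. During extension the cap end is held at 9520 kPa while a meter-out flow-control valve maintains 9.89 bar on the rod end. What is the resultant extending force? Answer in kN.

F ≈ 337 kN

Cap-side area A_cap = π/4 × (222 mm)² = 38710 mm^2
Rod-side annular area A_ann = π/4 × (222² − 95.2²) = 31590 mm^2
Net thrust = P_cap·A_cap − P_rod·A_ann = 368.5 kN − 31.24 kN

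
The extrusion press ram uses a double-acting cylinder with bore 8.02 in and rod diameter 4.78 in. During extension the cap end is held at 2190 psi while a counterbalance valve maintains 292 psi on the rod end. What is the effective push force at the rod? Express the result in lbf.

Cap-side area A_cap = π/4 × (8.02 in)² = 50.52 in^2
Rod-side annular area A_ann = π/4 × (8.02² − 4.78²) = 32.57 in^2
Net thrust = P_cap·A_cap − P_rod·A_ann = 1.106e5 lbf − 9511 lbf

F ≈ 1.01e5 lbf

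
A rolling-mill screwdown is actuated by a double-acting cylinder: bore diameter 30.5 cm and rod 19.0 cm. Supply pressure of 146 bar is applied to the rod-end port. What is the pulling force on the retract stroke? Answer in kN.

F ≈ 653 kN

Rod-side annular area A_ann = π/4 × (30.5² − 19.0²) = 447.1 cm^2
On retraction the pressure acts on the annular area (bore minus rod).
F = P × A_ann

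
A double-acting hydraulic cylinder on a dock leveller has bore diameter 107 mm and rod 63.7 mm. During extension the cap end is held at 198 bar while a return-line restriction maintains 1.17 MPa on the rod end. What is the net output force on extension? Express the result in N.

Cap-side area A_cap = π/4 × (107 mm)² = 8992 mm^2
Rod-side annular area A_ann = π/4 × (107² − 63.7²) = 5805 mm^2
Net thrust = P_cap·A_cap − P_rod·A_ann = 1.780e5 N − 6792 N

F ≈ 1.71e5 N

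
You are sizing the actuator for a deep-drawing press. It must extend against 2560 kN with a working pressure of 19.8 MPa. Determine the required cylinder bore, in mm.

D ≈ 406 mm

Extension force acts on the full piston face: F = P × (π/4)D².
D = √(4F / (πP)) = √(4 × 2560 kN / (π × 19.8 MPa))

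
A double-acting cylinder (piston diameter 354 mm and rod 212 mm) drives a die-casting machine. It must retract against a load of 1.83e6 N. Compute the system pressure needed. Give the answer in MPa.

Rod-side annular area A_ann = π/4 × (354² − 212²) = 63120 mm^2
Retraction: pressure acts on the annular area.
P = F / A = 1.83e6 N / A

P ≈ 29.0 MPa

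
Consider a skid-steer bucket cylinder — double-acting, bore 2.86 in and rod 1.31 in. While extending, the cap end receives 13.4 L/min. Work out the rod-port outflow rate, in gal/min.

Q_out ≈ 2.80 gal/min

Cap-side area A_cap = π/4 × (2.86 in)² = 6.424 in^2
Rod-side annular area A_ann = π/4 × (2.86² − 1.31²) = 5.076 in^2
Piston speed v = Q_in/A_cap; rod-end outflow Q_out = v × A_ann = Q_in × A_ann/A_cap.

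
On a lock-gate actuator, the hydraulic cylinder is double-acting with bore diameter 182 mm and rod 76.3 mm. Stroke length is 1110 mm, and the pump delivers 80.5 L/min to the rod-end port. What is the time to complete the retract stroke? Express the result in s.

t ≈ 17.7 s

Rod-side annular area A_ann = π/4 × (182² − 76.3²) = 21440 mm^2
Swept volume V = A × L; t = V / Q = A·L / Q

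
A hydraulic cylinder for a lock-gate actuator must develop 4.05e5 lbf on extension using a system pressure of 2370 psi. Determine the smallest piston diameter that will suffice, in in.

D ≈ 14.8 in

Extension force acts on the full piston face: F = P × (π/4)D².
D = √(4F / (πP)) = √(4 × 4.05e5 lbf / (π × 2370 psi))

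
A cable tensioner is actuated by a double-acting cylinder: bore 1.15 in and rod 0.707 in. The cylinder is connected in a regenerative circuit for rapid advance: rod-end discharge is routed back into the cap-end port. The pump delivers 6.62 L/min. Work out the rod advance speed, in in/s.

In regeneration the rod-end outflow joins the pump flow into the cap end, so the net volume the pump must supply per unit advance equals the rod cross-section area.
Rod cross-section A_rod = π/4 × (0.707 in)² = 0.3926 in^2
v = Q_pump / A_rod

v ≈ 17.2 in/s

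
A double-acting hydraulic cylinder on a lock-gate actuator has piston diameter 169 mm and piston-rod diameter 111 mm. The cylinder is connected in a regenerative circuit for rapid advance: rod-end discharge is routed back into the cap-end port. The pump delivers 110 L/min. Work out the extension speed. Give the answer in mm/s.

In regeneration the rod-end outflow joins the pump flow into the cap end, so the net volume the pump must supply per unit advance equals the rod cross-section area.
Rod cross-section A_rod = π/4 × (111 mm)² = 9677 mm^2
v = Q_pump / A_rod

v ≈ 189 mm/s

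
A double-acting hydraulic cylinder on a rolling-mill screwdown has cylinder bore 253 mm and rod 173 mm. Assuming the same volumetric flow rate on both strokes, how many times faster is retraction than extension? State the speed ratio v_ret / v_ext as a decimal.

Cap-side area A_cap = π/4 × (253 mm)² = 50270 mm^2
Rod-side annular area A_ann = π/4 × (253² − 173²) = 26770 mm^2
For equal Q, v ∝ 1/A, so v_ret/v_ext = A_cap/A_ann.

v_ret/v_ext ≈ 1.88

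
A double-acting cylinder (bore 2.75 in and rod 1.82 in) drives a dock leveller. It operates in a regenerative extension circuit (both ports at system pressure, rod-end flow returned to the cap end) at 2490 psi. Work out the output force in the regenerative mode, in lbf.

F ≈ 6480 lbf

With equal pressure on both faces, forces on the annular region cancel; the net push is pressure × rod cross-section.
Rod cross-section A_rod = π/4 × (1.82 in)² = 2.602 in^2
F = P × A_rod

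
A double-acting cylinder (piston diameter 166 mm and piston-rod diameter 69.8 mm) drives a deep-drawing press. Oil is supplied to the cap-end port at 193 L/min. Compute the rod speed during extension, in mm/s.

Cap-side area A_cap = π/4 × (166 mm)² = 21640 mm^2
v = Q / A

v ≈ 149 mm/s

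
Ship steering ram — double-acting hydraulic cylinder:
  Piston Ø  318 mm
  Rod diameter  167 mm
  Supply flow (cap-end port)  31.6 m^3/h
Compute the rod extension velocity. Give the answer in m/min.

Cap-side area A_cap = π/4 × (318 mm)² = 79420 mm^2
v = Q / A

v ≈ 6.63 m/min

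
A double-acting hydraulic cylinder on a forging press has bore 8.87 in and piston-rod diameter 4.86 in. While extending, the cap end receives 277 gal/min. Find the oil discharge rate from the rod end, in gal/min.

Q_out ≈ 194 gal/min

Cap-side area A_cap = π/4 × (8.87 in)² = 61.79 in^2
Rod-side annular area A_ann = π/4 × (8.87² − 4.86²) = 43.24 in^2
Piston speed v = Q_in/A_cap; rod-end outflow Q_out = v × A_ann = Q_in × A_ann/A_cap.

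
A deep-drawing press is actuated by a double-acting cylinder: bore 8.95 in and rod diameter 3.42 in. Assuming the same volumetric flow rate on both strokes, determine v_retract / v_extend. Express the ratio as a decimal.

Cap-side area A_cap = π/4 × (8.95 in)² = 62.91 in^2
Rod-side annular area A_ann = π/4 × (8.95² − 3.42²) = 53.73 in^2
For equal Q, v ∝ 1/A, so v_ret/v_ext = A_cap/A_ann.

v_ret/v_ext ≈ 1.17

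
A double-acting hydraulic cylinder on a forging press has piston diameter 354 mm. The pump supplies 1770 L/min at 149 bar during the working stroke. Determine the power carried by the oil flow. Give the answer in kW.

Hydraulic power = P × Q

W ≈ 440 kW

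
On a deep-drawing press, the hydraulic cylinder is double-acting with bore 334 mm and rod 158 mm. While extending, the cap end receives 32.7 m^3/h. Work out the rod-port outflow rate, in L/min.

Cap-side area A_cap = π/4 × (334 mm)² = 87620 mm^2
Rod-side annular area A_ann = π/4 × (334² − 158²) = 68010 mm^2
Piston speed v = Q_in/A_cap; rod-end outflow Q_out = v × A_ann = Q_in × A_ann/A_cap.

Q_out ≈ 423 L/min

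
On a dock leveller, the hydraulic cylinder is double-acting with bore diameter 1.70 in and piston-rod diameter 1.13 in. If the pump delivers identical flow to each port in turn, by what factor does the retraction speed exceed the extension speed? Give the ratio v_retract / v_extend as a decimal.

v_ret/v_ext ≈ 1.79

Cap-side area A_cap = π/4 × (1.70 in)² = 2.270 in^2
Rod-side annular area A_ann = π/4 × (1.70² − 1.13²) = 1.267 in^2
For equal Q, v ∝ 1/A, so v_ret/v_ext = A_cap/A_ann.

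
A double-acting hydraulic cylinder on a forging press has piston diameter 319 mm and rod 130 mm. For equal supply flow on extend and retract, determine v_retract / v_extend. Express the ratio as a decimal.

Cap-side area A_cap = π/4 × (319 mm)² = 79920 mm^2
Rod-side annular area A_ann = π/4 × (319² − 130²) = 66650 mm^2
For equal Q, v ∝ 1/A, so v_ret/v_ext = A_cap/A_ann.

v_ret/v_ext ≈ 1.20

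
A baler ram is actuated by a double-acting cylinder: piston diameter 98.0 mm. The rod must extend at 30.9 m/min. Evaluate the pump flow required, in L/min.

Cap-side area A_cap = π/4 × (98.0 mm)² = 7543 mm^2
Q = A × v

Q ≈ 233 L/min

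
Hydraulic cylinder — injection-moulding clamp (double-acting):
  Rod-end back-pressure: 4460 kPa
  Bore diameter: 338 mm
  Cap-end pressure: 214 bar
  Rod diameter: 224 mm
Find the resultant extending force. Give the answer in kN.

Cap-side area A_cap = π/4 × (338 mm)² = 89730 mm^2
Rod-side annular area A_ann = π/4 × (338² − 224²) = 50320 mm^2
Net thrust = P_cap·A_cap − P_rod·A_ann = 1920 kN − 224.4 kN

F ≈ 1700 kN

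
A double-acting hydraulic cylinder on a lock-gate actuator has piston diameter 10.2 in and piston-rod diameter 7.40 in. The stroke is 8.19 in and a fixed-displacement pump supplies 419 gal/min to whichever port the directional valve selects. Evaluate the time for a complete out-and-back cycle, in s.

t ≈ 0.611 s

Cap-side area A_cap = π/4 × (10.2 in)² = 81.71 in^2
Rod-side annular area A_ann = π/4 × (10.2² − 7.40²) = 38.70 in^2
t_ext = A_cap·L/Q = 0.4149 s
t_ret = A_ann·L/Q = 0.1965 s
t_cycle = t_ext + t_ret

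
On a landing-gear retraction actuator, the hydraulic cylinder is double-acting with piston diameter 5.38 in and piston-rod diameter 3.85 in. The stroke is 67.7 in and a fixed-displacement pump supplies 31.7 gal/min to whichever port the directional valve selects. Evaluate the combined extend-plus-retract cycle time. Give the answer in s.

Cap-side area A_cap = π/4 × (5.38 in)² = 22.73 in^2
Rod-side annular area A_ann = π/4 × (5.38² − 3.85²) = 11.09 in^2
t_ext = A_cap·L/Q = 12.61 s
t_ret = A_ann·L/Q = 6.153 s
t_cycle = t_ext + t_ret

t ≈ 18.8 s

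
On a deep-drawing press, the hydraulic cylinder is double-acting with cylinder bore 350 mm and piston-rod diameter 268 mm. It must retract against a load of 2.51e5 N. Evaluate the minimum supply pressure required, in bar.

P ≈ 63.1 bar

Rod-side annular area A_ann = π/4 × (350² − 268²) = 39800 mm^2
Retraction: pressure acts on the annular area.
P = F / A = 2.51e5 N / A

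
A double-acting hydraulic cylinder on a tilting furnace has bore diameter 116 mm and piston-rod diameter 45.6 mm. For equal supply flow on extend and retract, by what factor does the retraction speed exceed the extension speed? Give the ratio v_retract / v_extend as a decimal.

v_ret/v_ext ≈ 1.18

Cap-side area A_cap = π/4 × (116 mm)² = 10570 mm^2
Rod-side annular area A_ann = π/4 × (116² − 45.6²) = 8935 mm^2
For equal Q, v ∝ 1/A, so v_ret/v_ext = A_cap/A_ann.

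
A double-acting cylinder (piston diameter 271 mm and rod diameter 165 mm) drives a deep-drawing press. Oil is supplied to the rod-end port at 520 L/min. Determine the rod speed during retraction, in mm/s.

v ≈ 239 mm/s

Rod-side annular area A_ann = π/4 × (271² − 165²) = 36300 mm^2
Flow into the rod-end port fills the annular volume.
v = Q / A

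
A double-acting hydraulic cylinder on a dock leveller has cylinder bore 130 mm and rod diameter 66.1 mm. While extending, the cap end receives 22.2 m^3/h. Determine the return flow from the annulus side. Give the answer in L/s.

Q_out ≈ 4.57 L/s

Cap-side area A_cap = π/4 × (130 mm)² = 13270 mm^2
Rod-side annular area A_ann = π/4 × (130² − 66.1²) = 9842 mm^2
Piston speed v = Q_in/A_cap; rod-end outflow Q_out = v × A_ann = Q_in × A_ann/A_cap.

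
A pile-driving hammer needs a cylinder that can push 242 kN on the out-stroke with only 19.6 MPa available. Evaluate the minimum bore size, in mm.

D ≈ 125 mm

Extension force acts on the full piston face: F = P × (π/4)D².
D = √(4F / (πP)) = √(4 × 242 kN / (π × 19.6 MPa))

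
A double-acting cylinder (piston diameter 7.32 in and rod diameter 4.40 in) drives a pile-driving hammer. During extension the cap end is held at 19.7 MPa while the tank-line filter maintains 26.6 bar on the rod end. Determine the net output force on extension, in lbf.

F ≈ 1.10e5 lbf

Cap-side area A_cap = π/4 × (7.32 in)² = 42.08 in^2
Rod-side annular area A_ann = π/4 × (7.32² − 4.40²) = 26.88 in^2
Net thrust = P_cap·A_cap − P_rod·A_ann = 1.202e5 lbf − 10370 lbf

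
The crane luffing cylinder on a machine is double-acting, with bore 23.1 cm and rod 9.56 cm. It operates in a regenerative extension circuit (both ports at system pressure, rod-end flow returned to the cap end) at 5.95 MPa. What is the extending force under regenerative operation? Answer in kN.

With equal pressure on both faces, forces on the annular region cancel; the net push is pressure × rod cross-section.
Rod cross-section A_rod = π/4 × (9.56 cm)² = 71.78 cm^2
F = P × A_rod

F ≈ 42.7 kN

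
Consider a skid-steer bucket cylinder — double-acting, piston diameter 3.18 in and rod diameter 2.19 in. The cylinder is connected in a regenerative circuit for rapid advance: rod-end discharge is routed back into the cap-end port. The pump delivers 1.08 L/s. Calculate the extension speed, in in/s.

v ≈ 17.5 in/s

In regeneration the rod-end outflow joins the pump flow into the cap end, so the net volume the pump must supply per unit advance equals the rod cross-section area.
Rod cross-section A_rod = π/4 × (2.19 in)² = 3.767 in^2
v = Q_pump / A_rod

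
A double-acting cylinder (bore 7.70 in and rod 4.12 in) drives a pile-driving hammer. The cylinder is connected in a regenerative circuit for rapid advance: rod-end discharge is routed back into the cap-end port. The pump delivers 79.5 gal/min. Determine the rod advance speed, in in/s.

In regeneration the rod-end outflow joins the pump flow into the cap end, so the net volume the pump must supply per unit advance equals the rod cross-section area.
Rod cross-section A_rod = π/4 × (4.12 in)² = 13.33 in^2
v = Q_pump / A_rod

v ≈ 23.0 in/s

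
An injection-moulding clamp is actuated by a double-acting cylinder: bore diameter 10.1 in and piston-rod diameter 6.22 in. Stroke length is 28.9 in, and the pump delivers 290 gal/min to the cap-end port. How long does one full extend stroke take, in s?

t ≈ 2.07 s

Cap-side area A_cap = π/4 × (10.1 in)² = 80.12 in^2
Swept volume V = A × L; t = V / Q = A·L / Q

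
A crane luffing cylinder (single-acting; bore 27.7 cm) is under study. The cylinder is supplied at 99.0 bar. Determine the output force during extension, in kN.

F ≈ 597 kN

Cap-side area A_cap = π/4 × (27.7 cm)² = 602.6 cm^2
F = P × A_cap = 99.0 bar × A_cap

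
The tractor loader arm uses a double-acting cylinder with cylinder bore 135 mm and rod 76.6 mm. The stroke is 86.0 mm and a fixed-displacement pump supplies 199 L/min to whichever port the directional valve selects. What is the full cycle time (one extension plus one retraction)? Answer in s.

Cap-side area A_cap = π/4 × (135 mm)² = 14310 mm^2
Rod-side annular area A_ann = π/4 × (135² − 76.6²) = 9706 mm^2
t_ext = A_cap·L/Q = 0.3712 s
t_ret = A_ann·L/Q = 0.2517 s
t_cycle = t_ext + t_ret

t ≈ 0.623 s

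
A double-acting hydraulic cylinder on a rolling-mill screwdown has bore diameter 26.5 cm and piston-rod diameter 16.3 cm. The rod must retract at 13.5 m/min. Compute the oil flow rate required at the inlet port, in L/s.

Q ≈ 7.71 L/s

Rod-side annular area A_ann = π/4 × (26.5² − 16.3²) = 342.9 cm^2
Q = A × v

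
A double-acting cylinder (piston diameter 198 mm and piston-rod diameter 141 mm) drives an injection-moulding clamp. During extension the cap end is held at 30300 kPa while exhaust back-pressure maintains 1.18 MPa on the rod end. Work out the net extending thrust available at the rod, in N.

Cap-side area A_cap = π/4 × (198 mm)² = 30790 mm^2
Rod-side annular area A_ann = π/4 × (198² − 141²) = 15180 mm^2
Net thrust = P_cap·A_cap − P_rod·A_ann = 9.330e5 N − 17910 N

F ≈ 9.15e5 N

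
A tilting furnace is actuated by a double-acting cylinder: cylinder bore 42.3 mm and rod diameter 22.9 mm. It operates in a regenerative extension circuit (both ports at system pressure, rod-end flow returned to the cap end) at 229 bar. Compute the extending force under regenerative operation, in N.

F ≈ 9430 N

With equal pressure on both faces, forces on the annular region cancel; the net push is pressure × rod cross-section.
Rod cross-section A_rod = π/4 × (22.9 mm)² = 411.9 mm^2
F = P × A_rod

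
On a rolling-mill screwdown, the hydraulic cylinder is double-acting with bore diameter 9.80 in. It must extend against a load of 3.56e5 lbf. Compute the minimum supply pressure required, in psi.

P ≈ 4720 psi

Cap-side area A_cap = π/4 × (9.80 in)² = 75.43 in^2
P = F / A = 3.56e5 lbf / A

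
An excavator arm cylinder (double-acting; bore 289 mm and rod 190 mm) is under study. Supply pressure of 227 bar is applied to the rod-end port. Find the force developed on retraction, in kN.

Rod-side annular area A_ann = π/4 × (289² − 190²) = 37240 mm^2
On retraction the pressure acts on the annular area (bore minus rod).
F = P × A_ann

F ≈ 845 kN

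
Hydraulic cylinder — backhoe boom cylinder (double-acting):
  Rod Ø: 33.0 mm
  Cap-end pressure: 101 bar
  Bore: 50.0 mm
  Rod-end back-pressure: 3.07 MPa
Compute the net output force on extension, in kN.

F ≈ 16.4 kN

Cap-side area A_cap = π/4 × (50.0 mm)² = 1963 mm^2
Rod-side annular area A_ann = π/4 × (50.0² − 33.0²) = 1108 mm^2
Net thrust = P_cap·A_cap − P_rod·A_ann = 19.83 kN − 3.402 kN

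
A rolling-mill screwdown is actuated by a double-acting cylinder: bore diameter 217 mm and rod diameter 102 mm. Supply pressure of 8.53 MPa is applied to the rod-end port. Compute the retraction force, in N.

F ≈ 2.46e5 N

Rod-side annular area A_ann = π/4 × (217² − 102²) = 28810 mm^2
On retraction the pressure acts on the annular area (bore minus rod).
F = P × A_ann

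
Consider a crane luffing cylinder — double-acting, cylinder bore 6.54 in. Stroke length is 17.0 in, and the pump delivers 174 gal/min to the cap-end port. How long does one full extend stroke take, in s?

t ≈ 0.852 s

Cap-side area A_cap = π/4 × (6.54 in)² = 33.59 in^2
Swept volume V = A × L; t = V / Q = A·L / Q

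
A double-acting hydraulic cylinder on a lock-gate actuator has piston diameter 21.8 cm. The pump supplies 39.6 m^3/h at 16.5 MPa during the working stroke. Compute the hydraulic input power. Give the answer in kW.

W ≈ 182 kW

Hydraulic power = P × Q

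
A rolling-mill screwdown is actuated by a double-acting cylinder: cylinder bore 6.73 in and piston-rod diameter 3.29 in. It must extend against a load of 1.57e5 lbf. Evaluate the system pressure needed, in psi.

P ≈ 4410 psi

Cap-side area A_cap = π/4 × (6.73 in)² = 35.57 in^2
P = F / A = 1.57e5 lbf / A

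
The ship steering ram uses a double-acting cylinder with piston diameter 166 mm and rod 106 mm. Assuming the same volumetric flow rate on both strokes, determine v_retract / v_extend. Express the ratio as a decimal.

v_ret/v_ext ≈ 1.69

Cap-side area A_cap = π/4 × (166 mm)² = 21640 mm^2
Rod-side annular area A_ann = π/4 × (166² − 106²) = 12820 mm^2
For equal Q, v ∝ 1/A, so v_ret/v_ext = A_cap/A_ann.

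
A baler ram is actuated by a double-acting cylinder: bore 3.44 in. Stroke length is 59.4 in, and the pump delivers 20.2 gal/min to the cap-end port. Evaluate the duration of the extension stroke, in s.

t ≈ 7.10 s

Cap-side area A_cap = π/4 × (3.44 in)² = 9.294 in^2
Swept volume V = A × L; t = V / Q = A·L / Q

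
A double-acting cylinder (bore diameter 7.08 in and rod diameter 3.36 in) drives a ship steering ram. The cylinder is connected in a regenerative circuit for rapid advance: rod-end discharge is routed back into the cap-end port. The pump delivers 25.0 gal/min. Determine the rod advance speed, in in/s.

v ≈ 10.9 in/s

In regeneration the rod-end outflow joins the pump flow into the cap end, so the net volume the pump must supply per unit advance equals the rod cross-section area.
Rod cross-section A_rod = π/4 × (3.36 in)² = 8.867 in^2
v = Q_pump / A_rod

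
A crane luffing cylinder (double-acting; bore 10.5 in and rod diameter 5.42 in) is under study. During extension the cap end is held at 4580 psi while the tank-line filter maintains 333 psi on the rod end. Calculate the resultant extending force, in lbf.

F ≈ 3.75e5 lbf

Cap-side area A_cap = π/4 × (10.5 in)² = 86.59 in^2
Rod-side annular area A_ann = π/4 × (10.5² − 5.42²) = 63.52 in^2
Net thrust = P_cap·A_cap − P_rod·A_ann = 3.966e5 lbf − 21150 lbf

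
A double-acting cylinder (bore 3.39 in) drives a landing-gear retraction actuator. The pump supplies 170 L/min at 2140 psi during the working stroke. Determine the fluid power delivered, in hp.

Hydraulic power = P × Q

W ≈ 56.1 hp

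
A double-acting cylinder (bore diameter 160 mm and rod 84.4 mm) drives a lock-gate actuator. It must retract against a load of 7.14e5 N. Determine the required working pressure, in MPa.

Rod-side annular area A_ann = π/4 × (160² − 84.4²) = 14510 mm^2
Retraction: pressure acts on the annular area.
P = F / A = 7.14e5 N / A

P ≈ 49.2 MPa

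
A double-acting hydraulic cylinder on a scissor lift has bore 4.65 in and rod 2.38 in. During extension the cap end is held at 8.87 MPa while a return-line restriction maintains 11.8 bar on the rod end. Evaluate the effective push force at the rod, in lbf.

F ≈ 19700 lbf

Cap-side area A_cap = π/4 × (4.65 in)² = 16.98 in^2
Rod-side annular area A_ann = π/4 × (4.65² − 2.38²) = 12.53 in^2
Net thrust = P_cap·A_cap − P_rod·A_ann = 21850 lbf − 2145 lbf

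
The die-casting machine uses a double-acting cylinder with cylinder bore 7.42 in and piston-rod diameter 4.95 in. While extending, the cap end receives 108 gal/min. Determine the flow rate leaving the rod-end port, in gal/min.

Q_out ≈ 59.9 gal/min

Cap-side area A_cap = π/4 × (7.42 in)² = 43.24 in^2
Rod-side annular area A_ann = π/4 × (7.42² − 4.95²) = 24.00 in^2
Piston speed v = Q_in/A_cap; rod-end outflow Q_out = v × A_ann = Q_in × A_ann/A_cap.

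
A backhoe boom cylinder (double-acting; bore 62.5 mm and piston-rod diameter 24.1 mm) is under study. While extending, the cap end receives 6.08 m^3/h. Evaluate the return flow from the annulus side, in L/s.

Cap-side area A_cap = π/4 × (62.5 mm)² = 3068 mm^2
Rod-side annular area A_ann = π/4 × (62.5² − 24.1²) = 2612 mm^2
Piston speed v = Q_in/A_cap; rod-end outflow Q_out = v × A_ann = Q_in × A_ann/A_cap.

Q_out ≈ 1.44 L/s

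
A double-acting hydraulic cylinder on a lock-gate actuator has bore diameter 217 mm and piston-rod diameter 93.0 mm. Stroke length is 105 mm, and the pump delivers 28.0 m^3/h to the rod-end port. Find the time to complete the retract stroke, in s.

t ≈ 0.408 s

Rod-side annular area A_ann = π/4 × (217² − 93.0²) = 30190 mm^2
Swept volume V = A × L; t = V / Q = A·L / Q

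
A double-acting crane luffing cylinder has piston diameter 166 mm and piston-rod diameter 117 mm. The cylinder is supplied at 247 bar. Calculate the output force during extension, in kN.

F ≈ 535 kN

Cap-side area A_cap = π/4 × (166 mm)² = 21640 mm^2
F = P × A_cap = 247 bar × A_cap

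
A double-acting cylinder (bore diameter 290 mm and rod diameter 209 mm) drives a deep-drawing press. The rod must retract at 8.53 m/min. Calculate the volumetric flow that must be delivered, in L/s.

Q ≈ 4.51 L/s

Rod-side annular area A_ann = π/4 × (290² − 209²) = 31750 mm^2
Q = A × v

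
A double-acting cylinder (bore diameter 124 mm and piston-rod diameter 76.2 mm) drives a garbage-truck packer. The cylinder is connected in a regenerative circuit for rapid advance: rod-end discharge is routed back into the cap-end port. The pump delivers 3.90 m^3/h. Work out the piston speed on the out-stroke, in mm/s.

v ≈ 238 mm/s

In regeneration the rod-end outflow joins the pump flow into the cap end, so the net volume the pump must supply per unit advance equals the rod cross-section area.
Rod cross-section A_rod = π/4 × (76.2 mm)² = 4560 mm^2
v = Q_pump / A_rod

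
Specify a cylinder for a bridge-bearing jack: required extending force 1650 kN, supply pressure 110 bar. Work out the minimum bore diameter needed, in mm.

Extension force acts on the full piston face: F = P × (π/4)D².
D = √(4F / (πP)) = √(4 × 1650 kN / (π × 110 bar))

D ≈ 437 mm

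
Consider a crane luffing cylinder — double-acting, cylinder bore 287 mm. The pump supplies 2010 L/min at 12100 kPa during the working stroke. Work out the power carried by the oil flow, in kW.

W ≈ 405 kW

Hydraulic power = P × Q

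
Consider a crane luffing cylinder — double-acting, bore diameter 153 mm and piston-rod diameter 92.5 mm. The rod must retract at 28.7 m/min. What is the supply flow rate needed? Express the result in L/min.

Q ≈ 335 L/min

Rod-side annular area A_ann = π/4 × (153² − 92.5²) = 11670 mm^2
Q = A × v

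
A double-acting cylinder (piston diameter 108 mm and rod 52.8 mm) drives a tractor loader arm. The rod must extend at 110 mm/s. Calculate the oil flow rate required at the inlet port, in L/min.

Q ≈ 60.5 L/min

Cap-side area A_cap = π/4 × (108 mm)² = 9161 mm^2
Q = A × v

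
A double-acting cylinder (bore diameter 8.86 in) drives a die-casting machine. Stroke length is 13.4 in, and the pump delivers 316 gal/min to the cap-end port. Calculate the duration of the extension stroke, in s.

Cap-side area A_cap = π/4 × (8.86 in)² = 61.65 in^2
Swept volume V = A × L; t = V / Q = A·L / Q

t ≈ 0.679 s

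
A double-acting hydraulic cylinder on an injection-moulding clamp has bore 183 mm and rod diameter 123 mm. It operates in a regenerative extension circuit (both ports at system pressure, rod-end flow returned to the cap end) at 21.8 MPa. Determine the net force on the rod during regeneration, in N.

With equal pressure on both faces, forces on the annular region cancel; the net push is pressure × rod cross-section.
Rod cross-section A_rod = π/4 × (123 mm)² = 11880 mm^2
F = P × A_rod

F ≈ 2.59e5 N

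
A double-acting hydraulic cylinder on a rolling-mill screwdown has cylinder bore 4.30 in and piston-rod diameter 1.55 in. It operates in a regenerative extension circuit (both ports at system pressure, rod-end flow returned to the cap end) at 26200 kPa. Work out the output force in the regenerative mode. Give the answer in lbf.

With equal pressure on both faces, forces on the annular region cancel; the net push is pressure × rod cross-section.
Rod cross-section A_rod = π/4 × (1.55 in)² = 1.887 in^2
F = P × A_rod

F ≈ 7170 lbf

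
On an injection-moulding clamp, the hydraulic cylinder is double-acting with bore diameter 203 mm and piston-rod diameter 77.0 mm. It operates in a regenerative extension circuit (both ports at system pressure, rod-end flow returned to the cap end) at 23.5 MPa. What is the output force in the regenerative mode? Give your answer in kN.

With equal pressure on both faces, forces on the annular region cancel; the net push is pressure × rod cross-section.
Rod cross-section A_rod = π/4 × (77.0 mm)² = 4657 mm^2
F = P × A_rod

F ≈ 109 kN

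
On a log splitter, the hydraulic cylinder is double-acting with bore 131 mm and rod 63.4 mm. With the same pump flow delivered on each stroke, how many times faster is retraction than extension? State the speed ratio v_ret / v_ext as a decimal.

v_ret/v_ext ≈ 1.31

Cap-side area A_cap = π/4 × (131 mm)² = 13480 mm^2
Rod-side annular area A_ann = π/4 × (131² − 63.4²) = 10320 mm^2
For equal Q, v ∝ 1/A, so v_ret/v_ext = A_cap/A_ann.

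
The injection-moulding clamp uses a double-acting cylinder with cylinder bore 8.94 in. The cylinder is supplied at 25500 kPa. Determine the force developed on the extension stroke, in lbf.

Cap-side area A_cap = π/4 × (8.94 in)² = 62.77 in^2
F = P × A_cap = 25500 kPa × A_cap

F ≈ 2.32e5 lbf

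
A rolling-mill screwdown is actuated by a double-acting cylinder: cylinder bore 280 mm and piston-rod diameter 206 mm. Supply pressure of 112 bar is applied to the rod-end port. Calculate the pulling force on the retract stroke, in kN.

F ≈ 316 kN

Rod-side annular area A_ann = π/4 × (280² − 206²) = 28250 mm^2
On retraction the pressure acts on the annular area (bore minus rod).
F = P × A_ann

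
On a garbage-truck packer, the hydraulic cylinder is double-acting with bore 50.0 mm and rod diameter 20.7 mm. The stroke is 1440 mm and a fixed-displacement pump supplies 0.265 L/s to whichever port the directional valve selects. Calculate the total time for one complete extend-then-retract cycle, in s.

Cap-side area A_cap = π/4 × (50.0 mm)² = 1963 mm^2
Rod-side annular area A_ann = π/4 × (50.0² − 20.7²) = 1627 mm^2
t_ext = A_cap·L/Q = 10.67 s
t_ret = A_ann·L/Q = 8.841 s
t_cycle = t_ext + t_ret

t ≈ 19.5 s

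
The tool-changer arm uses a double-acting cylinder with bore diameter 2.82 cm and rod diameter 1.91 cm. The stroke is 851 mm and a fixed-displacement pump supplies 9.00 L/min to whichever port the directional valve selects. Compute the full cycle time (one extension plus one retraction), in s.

t ≈ 5.46 s

Cap-side area A_cap = π/4 × (2.82 cm)² = 6.246 cm^2
Rod-side annular area A_ann = π/4 × (2.82² − 1.91²) = 3.381 cm^2
t_ext = A_cap·L/Q = 3.543 s
t_ret = A_ann·L/Q = 1.918 s
t_cycle = t_ext + t_ret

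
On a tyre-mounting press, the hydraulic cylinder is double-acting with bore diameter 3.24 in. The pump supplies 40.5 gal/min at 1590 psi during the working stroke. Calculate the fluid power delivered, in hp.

Hydraulic power = P × Q

W ≈ 37.6 hp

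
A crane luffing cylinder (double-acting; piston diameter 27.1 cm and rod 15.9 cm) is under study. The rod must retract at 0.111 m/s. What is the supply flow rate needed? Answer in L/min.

Rod-side annular area A_ann = π/4 × (27.1² − 15.9²) = 378.2 cm^2
Q = A × v

Q ≈ 252 L/min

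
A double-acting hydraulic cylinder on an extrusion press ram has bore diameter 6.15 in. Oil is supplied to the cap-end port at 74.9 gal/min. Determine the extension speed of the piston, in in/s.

v ≈ 9.71 in/s

Cap-side area A_cap = π/4 × (6.15 in)² = 29.71 in^2
v = Q / A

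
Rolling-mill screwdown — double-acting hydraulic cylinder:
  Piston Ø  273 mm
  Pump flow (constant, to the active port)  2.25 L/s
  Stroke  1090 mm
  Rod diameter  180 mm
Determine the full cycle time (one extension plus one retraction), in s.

t ≈ 44.4 s

Cap-side area A_cap = π/4 × (273 mm)² = 58530 mm^2
Rod-side annular area A_ann = π/4 × (273² − 180²) = 33090 mm^2
t_ext = A_cap·L/Q = 28.36 s
t_ret = A_ann·L/Q = 16.03 s
t_cycle = t_ext + t_ret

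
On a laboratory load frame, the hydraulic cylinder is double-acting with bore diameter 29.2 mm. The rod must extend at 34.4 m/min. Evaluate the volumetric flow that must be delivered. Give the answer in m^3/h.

Q ≈ 1.38 m^3/h

Cap-side area A_cap = π/4 × (29.2 mm)² = 669.7 mm^2
Q = A × v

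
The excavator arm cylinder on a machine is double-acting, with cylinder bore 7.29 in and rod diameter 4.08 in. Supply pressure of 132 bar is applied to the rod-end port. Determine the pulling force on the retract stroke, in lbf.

F ≈ 54900 lbf

Rod-side annular area A_ann = π/4 × (7.29² − 4.08²) = 28.67 in^2
On retraction the pressure acts on the annular area (bore minus rod).
F = P × A_ann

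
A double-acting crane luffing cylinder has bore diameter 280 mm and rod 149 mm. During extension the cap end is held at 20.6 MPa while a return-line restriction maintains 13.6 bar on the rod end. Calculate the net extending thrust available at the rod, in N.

Cap-side area A_cap = π/4 × (280 mm)² = 61580 mm^2
Rod-side annular area A_ann = π/4 × (280² − 149²) = 44140 mm^2
Net thrust = P_cap·A_cap − P_rod·A_ann = 1.268e6 N − 60030 N

F ≈ 1.21e6 N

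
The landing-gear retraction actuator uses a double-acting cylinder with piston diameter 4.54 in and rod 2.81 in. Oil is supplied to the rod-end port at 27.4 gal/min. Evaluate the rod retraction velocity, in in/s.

Rod-side annular area A_ann = π/4 × (4.54² − 2.81²) = 9.987 in^2
Flow into the rod-end port fills the annular volume.
v = Q / A

v ≈ 10.6 in/s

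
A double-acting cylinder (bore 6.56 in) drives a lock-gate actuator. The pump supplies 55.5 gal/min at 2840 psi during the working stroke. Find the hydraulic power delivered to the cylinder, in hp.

Hydraulic power = P × Q

W ≈ 91.9 hp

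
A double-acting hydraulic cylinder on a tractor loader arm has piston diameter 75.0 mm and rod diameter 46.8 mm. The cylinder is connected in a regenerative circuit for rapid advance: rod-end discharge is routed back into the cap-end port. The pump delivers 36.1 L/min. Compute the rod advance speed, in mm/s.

v ≈ 350 mm/s

In regeneration the rod-end outflow joins the pump flow into the cap end, so the net volume the pump must supply per unit advance equals the rod cross-section area.
Rod cross-section A_rod = π/4 × (46.8 mm)² = 1720 mm^2
v = Q_pump / A_rod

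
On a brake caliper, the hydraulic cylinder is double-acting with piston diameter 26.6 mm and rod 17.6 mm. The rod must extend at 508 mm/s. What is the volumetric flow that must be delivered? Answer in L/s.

Q ≈ 0.282 L/s

Cap-side area A_cap = π/4 × (26.6 mm)² = 555.7 mm^2
Q = A × v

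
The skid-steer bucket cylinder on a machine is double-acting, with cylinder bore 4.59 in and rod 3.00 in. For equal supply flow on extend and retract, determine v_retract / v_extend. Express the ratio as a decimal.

v_ret/v_ext ≈ 1.75

Cap-side area A_cap = π/4 × (4.59 in)² = 16.55 in^2
Rod-side annular area A_ann = π/4 × (4.59² − 3.00²) = 9.478 in^2
For equal Q, v ∝ 1/A, so v_ret/v_ext = A_cap/A_ann.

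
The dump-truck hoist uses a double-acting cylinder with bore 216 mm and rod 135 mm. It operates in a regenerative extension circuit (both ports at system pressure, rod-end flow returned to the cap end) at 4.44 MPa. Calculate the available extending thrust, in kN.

F ≈ 63.6 kN

With equal pressure on both faces, forces on the annular region cancel; the net push is pressure × rod cross-section.
Rod cross-section A_rod = π/4 × (135 mm)² = 14310 mm^2
F = P × A_rod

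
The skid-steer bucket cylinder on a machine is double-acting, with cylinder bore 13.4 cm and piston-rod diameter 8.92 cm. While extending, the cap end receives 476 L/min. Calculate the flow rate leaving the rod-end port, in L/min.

Q_out ≈ 265 L/min

Cap-side area A_cap = π/4 × (13.4 cm)² = 141.0 cm^2
Rod-side annular area A_ann = π/4 × (13.4² − 8.92²) = 78.53 cm^2
Piston speed v = Q_in/A_cap; rod-end outflow Q_out = v × A_ann = Q_in × A_ann/A_cap.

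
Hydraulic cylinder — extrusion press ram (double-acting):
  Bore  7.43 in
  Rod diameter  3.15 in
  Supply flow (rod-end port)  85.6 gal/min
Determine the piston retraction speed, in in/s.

v ≈ 9.27 in/s

Rod-side annular area A_ann = π/4 × (7.43² − 3.15²) = 35.56 in^2
Flow into the rod-end port fills the annular volume.
v = Q / A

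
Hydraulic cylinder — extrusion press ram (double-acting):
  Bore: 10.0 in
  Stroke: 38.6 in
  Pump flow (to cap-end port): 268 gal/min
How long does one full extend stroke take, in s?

Cap-side area A_cap = π/4 × (10.0 in)² = 78.54 in^2
Swept volume V = A × L; t = V / Q = A·L / Q

t ≈ 2.94 s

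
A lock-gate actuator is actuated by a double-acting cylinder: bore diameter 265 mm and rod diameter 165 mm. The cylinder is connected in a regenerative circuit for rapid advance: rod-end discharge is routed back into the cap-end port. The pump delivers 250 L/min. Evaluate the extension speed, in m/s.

v ≈ 0.195 m/s

In regeneration the rod-end outflow joins the pump flow into the cap end, so the net volume the pump must supply per unit advance equals the rod cross-section area.
Rod cross-section A_rod = π/4 × (165 mm)² = 21380 mm^2
v = Q_pump / A_rod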